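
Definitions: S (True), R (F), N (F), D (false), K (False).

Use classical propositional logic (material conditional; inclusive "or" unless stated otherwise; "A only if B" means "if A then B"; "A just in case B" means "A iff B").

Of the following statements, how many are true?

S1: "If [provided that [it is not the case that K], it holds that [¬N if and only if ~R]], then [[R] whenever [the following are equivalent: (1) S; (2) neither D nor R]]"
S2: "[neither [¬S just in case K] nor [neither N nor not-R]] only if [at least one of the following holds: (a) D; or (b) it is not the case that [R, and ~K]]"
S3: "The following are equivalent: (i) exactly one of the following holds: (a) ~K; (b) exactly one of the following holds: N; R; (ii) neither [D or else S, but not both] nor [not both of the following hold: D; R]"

1

S1: Formalization: (not K -> (not N iff not R)) -> ((S iff (D nor R)) -> R)

not K = not False = True
not N = not False = True
not R = not False = True
not N iff not R = True iff True = True
not K -> (not N iff not R) = True -> True = True
D nor R = False nor False = True
S iff (D nor R) = True iff True = True
(S iff (D nor R)) -> R = True -> False = False
(not K -> (not N iff not R)) -> ((S iff (D nor R)) -> R) = True -> False = False
Hence S1 is false.

S2: Formalization: ((not S iff K) nor (N nor not R)) -> (D or not (R and not K))

not S = not True = False
not S iff K = False iff False = True
not R = not False = True
N nor not R = False nor True = False
(not S iff K) nor (N nor not R) = True nor False = False
not K = not False = True
R and not K = False and True = False
not (R and not K) = not False = True
D or not (R and not K) = False or True = True
((not S iff K) nor (N nor not R)) -> (D or not (R and not K)) = False -> True = True
Hence S2 is true.

S3: Parsed as (not K xor (N xor R)) iff ((D xor S) nor (D nand R))

not K = not False = True
N xor R = False xor False = False
not K xor (N xor R) = True xor False = True
D xor S = False xor True = True
D nand R = False nand False = True
(D xor S) nor (D nand R) = True nor True = False
(not K xor (N xor R)) iff ((D xor S) nor (D nand R)) = True iff False = False
So S3 is false.

1 of the 3 statements is true.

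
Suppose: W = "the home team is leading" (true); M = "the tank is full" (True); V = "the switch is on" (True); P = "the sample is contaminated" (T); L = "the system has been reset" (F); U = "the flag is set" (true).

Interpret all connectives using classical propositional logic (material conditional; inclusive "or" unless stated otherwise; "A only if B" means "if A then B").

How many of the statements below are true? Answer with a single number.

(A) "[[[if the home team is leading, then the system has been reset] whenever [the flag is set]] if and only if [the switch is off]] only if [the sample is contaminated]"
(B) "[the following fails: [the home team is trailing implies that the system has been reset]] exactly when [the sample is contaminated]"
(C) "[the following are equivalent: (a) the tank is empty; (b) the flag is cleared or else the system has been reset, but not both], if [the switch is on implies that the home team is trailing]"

2

(A): In symbols: ((U → (W → L)) ↔ ¬V) → P

W → L = T → F = F
U → (W → L) = T → F = F
¬V = ¬T = F
(U → (W → L)) ↔ ¬V = F ↔ F = T
((U → (W → L)) ↔ ¬V) → P = T → T = T
Hence (A) is true.

(B): This is ¬(¬W → L) ↔ P.

¬W = ¬T = F
¬W → L = F → F = T
¬(¬W → L) = ¬T = F
¬(¬W → L) ↔ P = F ↔ T = F
Thus (B) is false.

(C): In symbols: (V → ¬W) → (¬M ↔ (¬U ⊕ L))

¬W = ¬T = F
V → ¬W = T → F = F
¬M = ¬T = F
¬U = ¬T = F
¬U ⊕ L = F ⊕ F = F
¬M ↔ (¬U ⊕ L) = F ↔ F = T
(V → ¬W) → (¬M ↔ (¬U ⊕ L)) = F → T = T
Thus (C) is true.

True statements: 2 ((A), (C)).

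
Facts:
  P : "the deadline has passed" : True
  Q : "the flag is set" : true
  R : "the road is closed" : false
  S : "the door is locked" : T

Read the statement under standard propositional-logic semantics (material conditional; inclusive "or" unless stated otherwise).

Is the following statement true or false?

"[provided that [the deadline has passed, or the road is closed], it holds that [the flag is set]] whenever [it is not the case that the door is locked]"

In symbols: ~S -> ((P | R) -> Q)

~S = ~T = F
P | R = T | F = T
(P | R) -> Q = T -> T = T
~S -> ((P | R) -> Q) = F -> T = T

The statement is true.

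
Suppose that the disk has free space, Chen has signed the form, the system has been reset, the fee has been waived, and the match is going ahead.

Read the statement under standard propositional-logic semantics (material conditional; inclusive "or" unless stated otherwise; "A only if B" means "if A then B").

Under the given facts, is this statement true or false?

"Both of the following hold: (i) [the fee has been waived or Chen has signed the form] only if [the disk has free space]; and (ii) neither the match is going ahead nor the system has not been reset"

False.

Let D = "the fee has been waived" (True), L = "Chen has signed the form" (True), W = "the disk is full" (False), S = "the match is cancelled" (False), V = "the system has been reset" (True).
Parsed as ((D or L) -> not W) and (not S nor not V)

D or L = True or True = True
not W = not False = True
(D or L) -> not W = True -> True = True
not S = not False = True
not V = not True = False
not S nor not V = True nor False = False
((D or L) -> not W) and (not S nor not V) = True and False = False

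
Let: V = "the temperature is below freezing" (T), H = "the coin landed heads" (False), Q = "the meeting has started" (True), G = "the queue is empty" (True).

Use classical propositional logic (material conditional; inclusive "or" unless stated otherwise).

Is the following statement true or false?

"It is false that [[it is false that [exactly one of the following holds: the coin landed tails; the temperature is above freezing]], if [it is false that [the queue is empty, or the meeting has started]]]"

False.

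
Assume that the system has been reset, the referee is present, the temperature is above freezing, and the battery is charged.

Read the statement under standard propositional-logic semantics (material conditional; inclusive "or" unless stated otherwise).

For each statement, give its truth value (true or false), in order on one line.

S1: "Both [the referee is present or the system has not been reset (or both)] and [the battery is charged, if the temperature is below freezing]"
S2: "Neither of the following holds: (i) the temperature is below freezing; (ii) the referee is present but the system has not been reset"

Let L = "the referee is present" (True), D = "the system has been reset" (True), P = "the temperature is below freezing" (False), U = "the battery is charged" (True).

S1: Formalization: (L or not D) and (P -> U)

not D = not True = False
L or not D = True or False = True
P -> U = False -> True = True
(L or not D) and (P -> U) = True and True = True
So S1 is true.

S2: In symbols: P nor (L and not D)

not D = not True = False
L and not D = True and False = False
P nor (L and not D) = False nor False = True
Thus S2 is true.

S1 True / S2 True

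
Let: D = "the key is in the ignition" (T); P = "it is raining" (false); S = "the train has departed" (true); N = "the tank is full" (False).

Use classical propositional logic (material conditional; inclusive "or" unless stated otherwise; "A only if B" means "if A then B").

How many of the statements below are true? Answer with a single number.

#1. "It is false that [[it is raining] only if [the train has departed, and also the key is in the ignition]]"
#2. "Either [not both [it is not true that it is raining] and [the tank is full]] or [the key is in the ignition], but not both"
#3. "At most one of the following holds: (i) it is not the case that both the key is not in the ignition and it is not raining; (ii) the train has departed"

#1: Formalization: ~(P -> (S & D))

S & D = T & T = T
P -> (S & D) = F -> T = T
~(P -> (S & D)) = ~T = F
Hence #1 is false.

#2: Parsed as (~P nand N) xor D

~P = ~F = T
~P nand N = T nand F = T
(~P nand N) xor D = T xor T = F
So #2 is false.

#3: This is (~D nand ~P) nand S.

~D = ~T = F
~P = ~F = T
~D nand ~P = F nand T = T
(~D nand ~P) nand S = T nand T = F
Hence #3 is false.

0 of the 3 statements are true (none).

0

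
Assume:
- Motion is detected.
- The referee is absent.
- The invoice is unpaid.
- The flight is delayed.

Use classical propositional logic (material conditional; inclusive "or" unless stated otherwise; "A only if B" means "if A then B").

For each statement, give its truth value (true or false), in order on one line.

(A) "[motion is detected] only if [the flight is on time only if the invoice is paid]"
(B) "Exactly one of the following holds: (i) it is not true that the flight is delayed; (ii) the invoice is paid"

(A) True, (B) False

Let P = "motion is detected" (T), Q = "the flight is delayed" (T), H = "the invoice is paid" (F).

(A): This is P → (¬Q → H).

¬Q = ¬T = F
¬Q → H = F → F = T
P → (¬Q → H) = T → T = T
Thus (A) is true.

(B): Parsed as ¬Q ⊕ H

¬Q = ¬T = F
¬Q ⊕ H = F ⊕ F = F
Hence (B) is false.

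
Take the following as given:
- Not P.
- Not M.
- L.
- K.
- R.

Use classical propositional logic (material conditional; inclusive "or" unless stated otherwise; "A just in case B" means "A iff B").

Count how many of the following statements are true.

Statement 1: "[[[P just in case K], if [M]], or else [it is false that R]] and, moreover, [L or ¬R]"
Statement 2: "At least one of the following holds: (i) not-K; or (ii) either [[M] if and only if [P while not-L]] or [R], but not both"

1

Statement 1: Formalization: ((M -> (P iff K)) or not R) and (L or not R)

P iff K = False iff True = False
M -> (P iff K) = False -> False = True
not R = not True = False
(M -> (P iff K)) or not R = True or False = True
not R = not True = False
L or not R = True or False = True
((M -> (P iff K)) or not R) and (L or not R) = True and True = True
Hence Statement 1 is true.

Statement 2: In symbols: not K or ((M iff (P and not L)) xor R)

not K = not True = False
not L = not True = False
P and not L = False and False = False
M iff (P and not L) = False iff False = True
(M iff (P and not L)) xor R = True xor True = False
not K or ((M iff (P and not L)) xor R) = False or False = False
Hence Statement 2 is false.

True statements: 1 (Statement 1).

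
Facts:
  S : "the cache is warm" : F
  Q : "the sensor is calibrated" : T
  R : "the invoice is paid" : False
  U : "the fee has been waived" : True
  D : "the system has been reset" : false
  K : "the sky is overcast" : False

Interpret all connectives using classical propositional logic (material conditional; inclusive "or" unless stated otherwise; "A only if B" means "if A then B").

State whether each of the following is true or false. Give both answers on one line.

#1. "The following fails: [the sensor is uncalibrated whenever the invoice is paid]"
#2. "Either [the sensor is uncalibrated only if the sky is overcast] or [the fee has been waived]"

#1: This is ~(R -> ~Q).

~Q = ~T = F
R -> ~Q = F -> F = T
~(R -> ~Q) = ~T = F
So #1 is false.

#2: In symbols: (~Q -> K) | U

~Q = ~T = F
~Q -> K = F -> F = T
(~Q -> K) | U = T | T = T
Thus #2 is true.

#1 F; #2 T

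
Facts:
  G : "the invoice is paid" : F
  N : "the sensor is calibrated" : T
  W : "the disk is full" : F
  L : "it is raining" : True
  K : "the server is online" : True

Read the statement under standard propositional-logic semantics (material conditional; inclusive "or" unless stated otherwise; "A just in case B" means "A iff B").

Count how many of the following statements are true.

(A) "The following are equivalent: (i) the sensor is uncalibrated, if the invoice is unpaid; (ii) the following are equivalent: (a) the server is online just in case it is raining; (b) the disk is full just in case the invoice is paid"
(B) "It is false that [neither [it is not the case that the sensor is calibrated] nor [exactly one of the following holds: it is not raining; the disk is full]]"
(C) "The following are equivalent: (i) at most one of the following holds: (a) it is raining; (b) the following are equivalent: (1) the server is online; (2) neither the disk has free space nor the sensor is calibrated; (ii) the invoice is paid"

0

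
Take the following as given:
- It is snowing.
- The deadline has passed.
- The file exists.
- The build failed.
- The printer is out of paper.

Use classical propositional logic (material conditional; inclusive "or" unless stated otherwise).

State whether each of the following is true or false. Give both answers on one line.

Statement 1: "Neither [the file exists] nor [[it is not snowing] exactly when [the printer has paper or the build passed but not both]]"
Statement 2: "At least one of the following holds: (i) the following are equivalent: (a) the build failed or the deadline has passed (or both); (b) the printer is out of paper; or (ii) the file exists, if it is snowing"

Statement 1 False, Statement 2 True

Let R = "the file exists" (True), P = "it is snowing" (True), U = "the printer has paper" (False), S = "the build passed" (False), Q = "the deadline has passed" (True).

Statement 1: In symbols: R nor (not P iff (U xor S))

not P = not True = False
U xor S = False xor False = False
not P iff (U xor S) = False iff False = True
R nor (not P iff (U xor S)) = True nor True = False
Thus Statement 1 is false.

Statement 2: Parsed as ((not S or Q) iff not U) or (P -> R)

not S = not False = True
not S or Q = True or True = True
not U = not False = True
(not S or Q) iff not U = True iff True = True
P -> R = True -> True = True
((not S or Q) iff not U) or (P -> R) = True or True = True
Hence Statement 2 is true.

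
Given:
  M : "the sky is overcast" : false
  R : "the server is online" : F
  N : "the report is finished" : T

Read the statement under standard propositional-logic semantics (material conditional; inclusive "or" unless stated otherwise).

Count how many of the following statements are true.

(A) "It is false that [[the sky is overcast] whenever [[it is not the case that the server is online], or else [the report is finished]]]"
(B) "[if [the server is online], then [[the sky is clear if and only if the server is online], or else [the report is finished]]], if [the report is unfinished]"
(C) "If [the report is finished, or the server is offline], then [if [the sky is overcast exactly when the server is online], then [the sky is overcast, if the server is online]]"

3

(A): In symbols: ¬((¬R ∨ N) → M)

¬R = ¬F = T
¬R ∨ N = T ∨ T = T
(¬R ∨ N) → M = T → F = F
¬((¬R ∨ N) → M) = ¬F = T
So (A) is true.

(B): In symbols: ¬N → (R → ((¬M ↔ R) ∨ N))

¬N = ¬T = F
¬M = ¬F = T
¬M ↔ R = T ↔ F = F
(¬M ↔ R) ∨ N = F ∨ T = T
R → ((¬M ↔ R) ∨ N) = F → T = T
¬N → (R → ((¬M ↔ R) ∨ N)) = F → T = T
Thus (B) is true.

(C): In symbols: (N ∨ ¬R) → ((M ↔ R) → (R → M))

¬R = ¬F = T
N ∨ ¬R = T ∨ T = T
M ↔ R = F ↔ F = T
R → M = F → F = T
(M ↔ R) → (R → M) = T → T = T
(N ∨ ¬R) → ((M ↔ R) → (R → M)) = T → T = T
Thus (C) is true.

True statements: 3 ((A), (B), (C)).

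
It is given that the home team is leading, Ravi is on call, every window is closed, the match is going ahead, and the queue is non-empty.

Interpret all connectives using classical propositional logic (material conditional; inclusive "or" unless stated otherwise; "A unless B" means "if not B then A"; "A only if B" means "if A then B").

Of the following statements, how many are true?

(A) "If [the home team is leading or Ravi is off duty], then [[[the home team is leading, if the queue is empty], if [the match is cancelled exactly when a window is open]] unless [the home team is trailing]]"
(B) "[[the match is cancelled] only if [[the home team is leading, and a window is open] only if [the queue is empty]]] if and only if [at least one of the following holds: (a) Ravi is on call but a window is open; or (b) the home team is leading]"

2

Let P = "the home team is leading" (True), Q = "Ravi is on call" (True), S = "the match is cancelled" (False), R = "a window is open" (False), U = "the queue is empty" (False).

(A): Parsed as (P or not Q) -> (((S iff R) -> (U -> P)) or not P)

not Q = not True = False
P or not Q = True or False = True
S iff R = False iff False = True
U -> P = False -> True = True
(S iff R) -> (U -> P) = True -> True = True
not P = not True = False
((S iff R) -> (U -> P)) or not P = True or False = True
(P or not Q) -> (((S iff R) -> (U -> P)) or not P) = True -> True = True
So (A) is true.

(B): In symbols: (S -> ((P and R) -> U)) iff ((Q and R) or P)

P and R = True and False = False
(P and R) -> U = False -> False = True
S -> ((P and R) -> U) = False -> True = True
Q and R = True and False = False
(Q and R) or P = False or True = True
(S -> ((P and R) -> U)) iff ((Q and R) or P) = True iff True = True
Thus (B) is true.

2 of the 2 statements are true ((A), (B)).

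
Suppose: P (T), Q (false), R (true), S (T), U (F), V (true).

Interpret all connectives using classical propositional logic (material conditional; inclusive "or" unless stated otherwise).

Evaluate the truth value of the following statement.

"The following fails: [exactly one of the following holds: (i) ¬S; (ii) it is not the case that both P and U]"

false

Parsed as ¬(¬S ⊕ (P ↑ U))

¬S = ¬T = F
P ↑ U = T ↑ F = T
¬S ⊕ (P ↑ U) = F ⊕ T = T
¬(¬S ⊕ (P ↑ U)) = ¬T = F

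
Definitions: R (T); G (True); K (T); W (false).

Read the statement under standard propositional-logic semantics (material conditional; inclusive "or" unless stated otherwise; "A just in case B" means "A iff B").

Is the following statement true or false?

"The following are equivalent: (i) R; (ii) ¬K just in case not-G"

Values: R=T, K=T, G=T.
Parsed as R ↔ (¬K ↔ ¬G)

¬K = ¬T = F
¬G = ¬T = F
¬K ↔ ¬G = F ↔ F = T
R ↔ (¬K ↔ ¬G) = T ↔ T = T

true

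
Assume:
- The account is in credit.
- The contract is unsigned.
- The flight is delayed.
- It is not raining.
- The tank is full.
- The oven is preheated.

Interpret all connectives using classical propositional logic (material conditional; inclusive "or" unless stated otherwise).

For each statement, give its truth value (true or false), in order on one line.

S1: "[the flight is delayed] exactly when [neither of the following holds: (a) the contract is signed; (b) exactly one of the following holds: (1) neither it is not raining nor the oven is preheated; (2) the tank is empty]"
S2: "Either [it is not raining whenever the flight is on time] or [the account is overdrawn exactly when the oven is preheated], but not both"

S1 T, S2 T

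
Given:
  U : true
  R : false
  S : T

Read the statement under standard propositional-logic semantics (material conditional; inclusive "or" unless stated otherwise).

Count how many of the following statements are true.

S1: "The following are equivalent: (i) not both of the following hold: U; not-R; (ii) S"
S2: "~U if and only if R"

1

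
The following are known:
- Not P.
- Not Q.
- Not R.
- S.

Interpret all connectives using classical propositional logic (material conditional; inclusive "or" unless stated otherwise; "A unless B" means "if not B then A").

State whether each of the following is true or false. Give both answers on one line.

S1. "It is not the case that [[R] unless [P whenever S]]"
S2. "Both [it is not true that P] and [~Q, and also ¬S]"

S1 True; S2 False

S1: This is ~(R | (S -> P)).

S -> P = T -> F = F
R | (S -> P) = F | F = F
~(R | (S -> P)) = ~F = T
So S1 is true.

S2: In symbols: ~P & (~Q & ~S)

~P = ~F = T
~Q = ~F = T
~S = ~T = F
~Q & ~S = T & F = F
~P & (~Q & ~S) = T & F = F
Thus S2 is false.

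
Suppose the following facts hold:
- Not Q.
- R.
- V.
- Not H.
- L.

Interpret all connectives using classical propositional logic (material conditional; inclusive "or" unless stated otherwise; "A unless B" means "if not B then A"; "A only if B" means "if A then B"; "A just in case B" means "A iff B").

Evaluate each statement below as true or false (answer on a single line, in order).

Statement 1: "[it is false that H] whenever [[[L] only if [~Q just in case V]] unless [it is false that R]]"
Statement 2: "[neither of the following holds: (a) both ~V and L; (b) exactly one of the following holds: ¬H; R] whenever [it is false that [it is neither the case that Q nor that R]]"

Statement 1 T, Statement 2 T

Statement 1: Formalization: ((L → (¬Q ↔ V)) ∨ ¬R) → ¬H

¬Q = ¬F = T
¬Q ↔ V = T ↔ T = T
L → (¬Q ↔ V) = T → T = T
¬R = ¬T = F
(L → (¬Q ↔ V)) ∨ ¬R = T ∨ F = T
¬H = ¬F = T
((L → (¬Q ↔ V)) ∨ ¬R) → ¬H = T → T = T
Thus Statement 1 is true.

Statement 2: This is ¬(Q ↓ R) → ((¬V ∧ L) ↓ (¬H ⊕ R)).

Q ↓ R = F ↓ T = F
¬(Q ↓ R) = ¬F = T
¬V = ¬T = F
¬V ∧ L = F ∧ T = F
¬H = ¬F = T
¬H ⊕ R = T ⊕ T = F
(¬V ∧ L) ↓ (¬H ⊕ R) = F ↓ F = T
¬(Q ↓ R) → ((¬V ∧ L) ↓ (¬H ⊕ R)) = T → T = T
So Statement 2 is true.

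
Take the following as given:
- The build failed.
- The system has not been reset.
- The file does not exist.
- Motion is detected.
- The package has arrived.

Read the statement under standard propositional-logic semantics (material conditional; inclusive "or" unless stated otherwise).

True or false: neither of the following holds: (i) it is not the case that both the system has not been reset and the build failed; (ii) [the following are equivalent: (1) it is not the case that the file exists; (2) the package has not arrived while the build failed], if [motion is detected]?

Let K = "the system has been reset" (False), S = "the build passed" (False), G = "motion is detected" (True), U = "the file exists" (False), R = "the package has arrived" (True).
Formalization: (not K nand not S) nor (G -> (not U iff (not R and not S)))

not K = not False = True
not S = not False = True
not K nand not S = True nand True = False
not U = not False = True
not R = not True = False
not S = not False = True
not R and not S = False and True = False
not U iff (not R and not S) = True iff False = False
G -> (not U iff (not R and not S)) = True -> False = False
(not K nand not S) nor (G -> (not U iff (not R and not S))) = False nor False = True

True.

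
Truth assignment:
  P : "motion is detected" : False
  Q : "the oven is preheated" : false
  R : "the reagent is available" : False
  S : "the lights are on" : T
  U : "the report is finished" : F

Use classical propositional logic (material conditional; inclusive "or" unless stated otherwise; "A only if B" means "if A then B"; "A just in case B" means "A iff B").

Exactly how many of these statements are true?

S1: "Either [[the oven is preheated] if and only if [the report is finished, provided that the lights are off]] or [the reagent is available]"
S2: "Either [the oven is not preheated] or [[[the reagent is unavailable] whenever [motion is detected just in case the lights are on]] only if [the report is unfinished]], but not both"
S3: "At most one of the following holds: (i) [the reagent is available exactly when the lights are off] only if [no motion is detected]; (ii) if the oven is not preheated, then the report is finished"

S1: Parsed as (Q iff (not S -> U)) or R

not S = not True = False
not S -> U = False -> False = True
Q iff (not S -> U) = False iff True = False
(Q iff (not S -> U)) or R = False or False = False
So S1 is false.

S2: Formalization: not Q xor (((P iff S) -> not R) -> not U)

not Q = not False = True
P iff S = False iff True = False
not R = not False = True
(P iff S) -> not R = False -> True = True
not U = not False = True
((P iff S) -> not R) -> not U = True -> True = True
not Q xor (((P iff S) -> not R) -> not U) = True xor True = False
So S2 is false.

S3: Parsed as ((R iff not S) -> not P) nand (not Q -> U)

not S = not True = False
R iff not S = False iff False = True
not P = not False = True
(R iff not S) -> not P = True -> True = True
not Q = not False = True
not Q -> U = True -> False = False
((R iff not S) -> not P) nand (not Q -> U) = True nand False = True
Hence S3 is true.

Count: 1.

1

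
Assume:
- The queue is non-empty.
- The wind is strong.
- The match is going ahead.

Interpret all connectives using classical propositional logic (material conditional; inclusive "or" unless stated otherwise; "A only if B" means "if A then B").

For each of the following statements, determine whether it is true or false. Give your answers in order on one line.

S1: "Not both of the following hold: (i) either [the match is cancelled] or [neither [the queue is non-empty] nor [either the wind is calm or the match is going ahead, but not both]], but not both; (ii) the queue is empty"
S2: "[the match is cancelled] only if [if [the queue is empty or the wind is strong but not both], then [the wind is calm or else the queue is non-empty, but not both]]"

S1 True / S2 True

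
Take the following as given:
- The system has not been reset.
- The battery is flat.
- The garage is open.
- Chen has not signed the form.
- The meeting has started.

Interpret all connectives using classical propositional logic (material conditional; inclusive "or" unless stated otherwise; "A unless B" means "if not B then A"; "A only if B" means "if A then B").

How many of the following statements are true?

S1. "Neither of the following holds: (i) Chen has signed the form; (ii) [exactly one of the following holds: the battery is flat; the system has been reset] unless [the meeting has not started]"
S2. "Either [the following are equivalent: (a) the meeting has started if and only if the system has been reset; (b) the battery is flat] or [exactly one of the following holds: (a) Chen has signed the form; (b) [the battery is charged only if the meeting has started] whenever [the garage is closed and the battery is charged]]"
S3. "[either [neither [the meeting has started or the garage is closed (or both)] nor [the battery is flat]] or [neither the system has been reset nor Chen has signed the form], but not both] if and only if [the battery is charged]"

Let N = "Chen has signed the form" (F), L = "the battery is charged" (F), U = "the system has been reset" (F), M = "the meeting has started" (T), W = "the garage is closed" (F).

S1: Parsed as N ↓ ((¬L ⊕ U) ∨ ¬M)

¬L = ¬F = T
¬L ⊕ U = T ⊕ F = T
¬M = ¬T = F
(¬L ⊕ U) ∨ ¬M = T ∨ F = T
N ↓ ((¬L ⊕ U) ∨ ¬M) = F ↓ T = F
Hence S1 is false.

S2: This is ((M ↔ U) ↔ ¬L) ∨ (N ⊕ ((W ∧ L) → (L → M))).

M ↔ U = T ↔ F = F
¬L = ¬F = T
(M ↔ U) ↔ ¬L = F ↔ T = F
W ∧ L = F ∧ F = F
L → M = F → T = T
(W ∧ L) → (L → M) = F → T = T
N ⊕ ((W ∧ L) → (L → M)) = F ⊕ T = T
((M ↔ U) ↔ ¬L) ∨ (N ⊕ ((W ∧ L) → (L → M))) = F ∨ T = T
Thus S2 is true.

S3: In symbols: (((M ∨ W) ↓ ¬L) ⊕ (U ↓ N)) ↔ L

M ∨ W = T ∨ F = T
¬L = ¬F = T
(M ∨ W) ↓ ¬L = T ↓ T = F
U ↓ N = F ↓ F = T
((M ∨ W) ↓ ¬L) ⊕ (U ↓ N) = F ⊕ T = T
(((M ∨ W) ↓ ¬L) ⊕ (U ↓ N)) ↔ L = T ↔ F = F
Thus S3 is false.

True statements: 1 (S2).

1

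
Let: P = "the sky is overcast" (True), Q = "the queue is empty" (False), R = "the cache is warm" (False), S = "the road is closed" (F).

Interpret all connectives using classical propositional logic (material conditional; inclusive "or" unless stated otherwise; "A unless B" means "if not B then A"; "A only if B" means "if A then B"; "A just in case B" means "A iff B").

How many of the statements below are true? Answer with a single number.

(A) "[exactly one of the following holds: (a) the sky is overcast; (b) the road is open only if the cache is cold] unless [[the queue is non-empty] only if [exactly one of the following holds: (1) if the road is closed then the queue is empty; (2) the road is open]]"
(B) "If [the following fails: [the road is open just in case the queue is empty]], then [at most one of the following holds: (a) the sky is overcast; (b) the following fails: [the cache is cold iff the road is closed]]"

0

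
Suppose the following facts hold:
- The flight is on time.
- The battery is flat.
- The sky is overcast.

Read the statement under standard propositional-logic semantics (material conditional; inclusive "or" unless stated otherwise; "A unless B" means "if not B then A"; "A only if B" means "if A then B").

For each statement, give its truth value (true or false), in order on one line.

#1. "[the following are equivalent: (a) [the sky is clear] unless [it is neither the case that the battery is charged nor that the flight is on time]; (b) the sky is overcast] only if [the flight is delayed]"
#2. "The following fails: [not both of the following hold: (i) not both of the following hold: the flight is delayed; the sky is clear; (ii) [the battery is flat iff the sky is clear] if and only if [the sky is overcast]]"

Let P = "the sky is overcast" (True), V = "the battery is charged" (False), H = "the flight is delayed" (False).

#1: This is ((not P or (V nor not H)) iff P) -> H.

not P = not True = False
not H = not False = True
V nor not H = False nor True = False
not P or (V nor not H) = False or False = False
(not P or (V nor not H)) iff P = False iff True = False
((not P or (V nor not H)) iff P) -> H = False -> False = True
So #1 is true.

#2: Formalization: not ((H nand not P) nand ((not V iff not P) iff P))

not P = not True = False
H nand not P = False nand False = True
not V = not False = True
not P = not True = False
not V iff not P = True iff False = False
(not V iff not P) iff P = False iff True = False
(H nand not P) nand ((not V iff not P) iff P) = True nand False = True
not ((H nand not P) nand ((not V iff not P) iff P)) = not True = False
Thus #2 is false.

#1 True, #2 False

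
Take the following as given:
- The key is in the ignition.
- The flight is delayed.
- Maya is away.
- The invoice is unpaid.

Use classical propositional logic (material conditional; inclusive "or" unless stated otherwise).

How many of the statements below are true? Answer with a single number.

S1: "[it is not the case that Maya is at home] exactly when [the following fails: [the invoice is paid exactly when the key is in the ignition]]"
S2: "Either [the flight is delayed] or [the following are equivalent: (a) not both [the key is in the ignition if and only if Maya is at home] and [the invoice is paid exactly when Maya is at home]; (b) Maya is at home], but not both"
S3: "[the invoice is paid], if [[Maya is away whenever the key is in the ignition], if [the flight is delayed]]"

2

Let R = "Maya is at home" (F), S = "the invoice is paid" (F), P = "the key is in the ignition" (T), Q = "the flight is delayed" (T).

S1: Formalization: ¬R ↔ ¬(S ↔ P)

¬R = ¬F = T
S ↔ P = F ↔ T = F
¬(S ↔ P) = ¬F = T
¬R ↔ ¬(S ↔ P) = T ↔ T = T
So S1 is true.

S2: This is Q ⊕ (((P ↔ R) ↑ (S ↔ R)) ↔ R).

P ↔ R = T ↔ F = F
S ↔ R = F ↔ F = T
(P ↔ R) ↑ (S ↔ R) = F ↑ T = T
((P ↔ R) ↑ (S ↔ R)) ↔ R = T ↔ F = F
Q ⊕ (((P ↔ R) ↑ (S ↔ R)) ↔ R) = T ⊕ F = T
Thus S2 is true.

S3: In symbols: (Q → (P → ¬R)) → S

¬R = ¬F = T
P → ¬R = T → T = T
Q → (P → ¬R) = T → T = T
(Q → (P → ¬R)) → S = T → F = F
So S3 is false.

2 of the 3 statements are true (S1, S2).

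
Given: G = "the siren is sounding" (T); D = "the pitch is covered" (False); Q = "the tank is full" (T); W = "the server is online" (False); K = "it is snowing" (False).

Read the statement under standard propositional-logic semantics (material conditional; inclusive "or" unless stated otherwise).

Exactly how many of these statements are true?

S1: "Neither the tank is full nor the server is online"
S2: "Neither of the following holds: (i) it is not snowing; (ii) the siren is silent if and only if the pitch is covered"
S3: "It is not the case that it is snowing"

1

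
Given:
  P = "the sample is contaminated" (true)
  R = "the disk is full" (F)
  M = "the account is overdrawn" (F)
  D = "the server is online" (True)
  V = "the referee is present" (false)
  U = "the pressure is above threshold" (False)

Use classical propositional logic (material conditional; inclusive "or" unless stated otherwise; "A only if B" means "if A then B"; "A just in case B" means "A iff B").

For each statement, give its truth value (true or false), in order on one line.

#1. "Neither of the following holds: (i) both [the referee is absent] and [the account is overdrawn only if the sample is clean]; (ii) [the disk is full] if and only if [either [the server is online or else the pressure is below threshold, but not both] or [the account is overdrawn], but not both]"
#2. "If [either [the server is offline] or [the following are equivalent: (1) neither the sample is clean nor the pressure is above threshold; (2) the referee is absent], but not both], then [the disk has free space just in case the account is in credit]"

#1 false; #2 true

#1: Parsed as (¬V ∧ (M → ¬P)) ↓ (R ↔ ((D ⊕ ¬U) ⊕ M))

¬V = ¬F = T
¬P = ¬T = F
M → ¬P = F → F = T
¬V ∧ (M → ¬P) = T ∧ T = T
¬U = ¬F = T
D ⊕ ¬U = T ⊕ T = F
(D ⊕ ¬U) ⊕ M = F ⊕ F = F
R ↔ ((D ⊕ ¬U) ⊕ M) = F ↔ F = T
(¬V ∧ (M → ¬P)) ↓ (R ↔ ((D ⊕ ¬U) ⊕ M)) = T ↓ T = F
Hence #1 is false.

#2: Parsed as (¬D ⊕ ((¬P ↓ U) ↔ ¬V)) → (¬R ↔ ¬M)

¬D = ¬T = F
¬P = ¬T = F
¬P ↓ U = F ↓ F = T
¬V = ¬F = T
(¬P ↓ U) ↔ ¬V = T ↔ T = T
¬D ⊕ ((¬P ↓ U) ↔ ¬V) = F ⊕ T = T
¬R = ¬F = T
¬M = ¬F = T
¬R ↔ ¬M = T ↔ T = T
(¬D ⊕ ((¬P ↓ U) ↔ ¬V)) → (¬R ↔ ¬M) = T → T = T
So #2 is true.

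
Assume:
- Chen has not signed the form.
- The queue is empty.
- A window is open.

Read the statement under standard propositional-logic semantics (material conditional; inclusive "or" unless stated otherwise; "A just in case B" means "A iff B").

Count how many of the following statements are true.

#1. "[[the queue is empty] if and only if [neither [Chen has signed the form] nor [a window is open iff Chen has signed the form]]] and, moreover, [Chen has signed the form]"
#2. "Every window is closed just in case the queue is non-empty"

1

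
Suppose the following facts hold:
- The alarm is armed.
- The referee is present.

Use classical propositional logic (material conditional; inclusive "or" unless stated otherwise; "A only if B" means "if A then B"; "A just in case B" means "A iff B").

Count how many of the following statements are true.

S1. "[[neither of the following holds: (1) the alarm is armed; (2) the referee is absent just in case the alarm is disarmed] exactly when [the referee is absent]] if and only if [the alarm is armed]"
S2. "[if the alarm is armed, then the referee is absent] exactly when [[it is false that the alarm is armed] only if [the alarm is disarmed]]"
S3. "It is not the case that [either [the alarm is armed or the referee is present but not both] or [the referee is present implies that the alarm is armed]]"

Let Q = "the alarm is armed" (T), L = "the referee is present" (T).

S1: Formalization: ((Q ↓ (¬L ↔ ¬Q)) ↔ ¬L) ↔ Q

¬L = ¬T = F
¬Q = ¬T = F
¬L ↔ ¬Q = F ↔ F = T
Q ↓ (¬L ↔ ¬Q) = T ↓ T = F
¬L = ¬T = F
(Q ↓ (¬L ↔ ¬Q)) ↔ ¬L = F ↔ F = T
((Q ↓ (¬L ↔ ¬Q)) ↔ ¬L) ↔ Q = T ↔ T = T
Thus S1 is true.

S2: This is (Q → ¬L) ↔ (¬Q → ¬Q).

¬L = ¬T = F
Q → ¬L = T → F = F
¬Q = ¬T = F
¬Q = ¬T = F
¬Q → ¬Q = F → F = T
(Q → ¬L) ↔ (¬Q → ¬Q) = F ↔ T = F
Thus S2 is false.

S3: This is ¬((Q ⊕ L) ∨ (L → Q)).

Q ⊕ L = T ⊕ T = F
L → Q = T → T = T
(Q ⊕ L) ∨ (L → Q) = F ∨ T = T
¬((Q ⊕ L) ∨ (L → Q)) = ¬T = F
So S3 is false.

True statements: 1.

1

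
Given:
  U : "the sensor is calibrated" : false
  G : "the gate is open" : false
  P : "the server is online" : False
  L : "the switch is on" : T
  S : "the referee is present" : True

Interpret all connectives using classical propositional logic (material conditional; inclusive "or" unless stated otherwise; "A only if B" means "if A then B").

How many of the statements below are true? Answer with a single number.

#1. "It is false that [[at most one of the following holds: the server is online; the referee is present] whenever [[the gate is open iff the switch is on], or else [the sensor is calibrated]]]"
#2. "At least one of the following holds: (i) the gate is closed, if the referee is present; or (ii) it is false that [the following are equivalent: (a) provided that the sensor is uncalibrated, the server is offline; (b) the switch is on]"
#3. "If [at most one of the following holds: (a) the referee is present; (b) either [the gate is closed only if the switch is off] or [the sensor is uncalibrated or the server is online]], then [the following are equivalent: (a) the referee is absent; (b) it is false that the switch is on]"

#1: Formalization: not (((G iff L) or U) -> (P nand S))

G iff L = False iff True = False
(G iff L) or U = False or False = False
P nand S = False nand True = True
((G iff L) or U) -> (P nand S) = False -> True = True
not (((G iff L) or U) -> (P nand S)) = not True = False
So #1 is false.

#2: In symbols: (S -> not G) or not ((not U -> not P) iff L)

not G = not False = True
S -> not G = True -> True = True
not U = not False = True
not P = not False = True
not U -> not P = True -> True = True
(not U -> not P) iff L = True iff True = True
not ((not U -> not P) iff L) = not True = False
(S -> not G) or not ((not U -> not P) iff L) = True or False = True
So #2 is true.

#3: Parsed as (S nand ((not G -> not L) or (not U or P))) -> (not S iff not L)

not G = not False = True
not L = not True = False
not G -> not L = True -> False = False
not U = not False = True
not U or P = True or False = True
(not G -> not L) or (not U or P) = False or True = True
S nand ((not G -> not L) or (not U or P)) = True nand True = False
not S = not True = False
not L = not True = False
not S iff not L = False iff False = True
(S nand ((not G -> not L) or (not U or P))) -> (not S iff not L) = False -> True = True
So #3 is true.

True statements: 2 (#2, #3).

2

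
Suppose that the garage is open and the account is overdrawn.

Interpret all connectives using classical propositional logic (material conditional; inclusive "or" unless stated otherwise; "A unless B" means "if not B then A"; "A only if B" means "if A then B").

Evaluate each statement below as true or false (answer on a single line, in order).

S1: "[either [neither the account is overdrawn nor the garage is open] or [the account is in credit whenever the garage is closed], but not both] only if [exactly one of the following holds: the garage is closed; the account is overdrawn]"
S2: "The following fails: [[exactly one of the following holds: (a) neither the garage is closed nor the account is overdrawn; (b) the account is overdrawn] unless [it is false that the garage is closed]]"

S1 True; S2 False

Let Q = "the account is overdrawn" (T), P = "the garage is closed" (F).

S1: In symbols: ((Q nor ~P) xor (P -> ~Q)) -> (P xor Q)

~P = ~F = T
Q nor ~P = T nor T = F
~Q = ~T = F
P -> ~Q = F -> F = T
(Q nor ~P) xor (P -> ~Q) = F xor T = T
P xor Q = F xor T = T
((Q nor ~P) xor (P -> ~Q)) -> (P xor Q) = T -> T = T
Hence S1 is true.

S2: Parsed as ~(((P nor Q) xor Q) | ~P)

P nor Q = F nor T = F
(P nor Q) xor Q = F xor T = T
~P = ~F = T
((P nor Q) xor Q) | ~P = T | T = T
~(((P nor Q) xor Q) | ~P) = ~T = F
Thus S2 is false.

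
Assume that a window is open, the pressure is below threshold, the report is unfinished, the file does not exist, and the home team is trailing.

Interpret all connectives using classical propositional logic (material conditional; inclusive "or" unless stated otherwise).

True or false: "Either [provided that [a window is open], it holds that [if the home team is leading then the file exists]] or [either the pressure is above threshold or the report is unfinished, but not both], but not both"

False.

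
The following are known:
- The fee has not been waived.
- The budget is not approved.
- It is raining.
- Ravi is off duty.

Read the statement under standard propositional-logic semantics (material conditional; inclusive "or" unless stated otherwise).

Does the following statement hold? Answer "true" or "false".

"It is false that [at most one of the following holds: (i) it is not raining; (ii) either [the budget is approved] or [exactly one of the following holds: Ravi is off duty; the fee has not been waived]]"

Let R = "it is raining" (T), Q = "the budget is approved" (F), S = "Ravi is on call" (F), P = "the fee has been waived" (F).
In symbols: ¬(¬R ↑ (Q ∨ (¬S ⊕ ¬P)))

¬R = ¬T = F
¬S = ¬F = T
¬P = ¬F = T
¬S ⊕ ¬P = T ⊕ T = F
Q ∨ (¬S ⊕ ¬P) = F ∨ F = F
¬R ↑ (Q ∨ (¬S ⊕ ¬P)) = F ↑ F = T
¬(¬R ↑ (Q ∨ (¬S ⊕ ¬P))) = ¬T = F

false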